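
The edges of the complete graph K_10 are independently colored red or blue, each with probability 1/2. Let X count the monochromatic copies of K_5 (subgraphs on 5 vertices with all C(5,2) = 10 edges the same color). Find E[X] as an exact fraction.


Let X = Σ_S X_S over the C(10, 5) = 252 subsets S of size 5, where X_S = 1 if the K_5 on S is monochromatic.
For a fixed S, the K_5 on S has C(5, 2) = 10 edges. P[all 10 edges red] = (1/2)^10, and likewise for blue, so P[monochromatic] = 2·(1/2)^10 = 2^{1 − 10} = 1/512.
Summing: E[X] = C(10, 5) · 2^{1 − 10} = 252 · 1/512 = 63/128.
Numerically: E[X] ≈ 0.492188.

E[X] = C(10,5)·2^(1−C(5,2)) = 63/128 ≈ 0.492188.


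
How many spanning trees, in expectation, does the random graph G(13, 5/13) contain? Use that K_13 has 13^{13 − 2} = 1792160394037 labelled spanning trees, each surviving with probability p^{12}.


K_13 has 13^{13 − 2} = 1792160394037 labelled spanning trees.
For each such spanning tree H, let X_H = 1 if all 12 edges of H are present in G. Then P[X_H = 1] = p^{12} = (5/13)^{12} = 244140625/23298085122481.
Summing the indicators: E[X] = Σ_H E[X_H] = 1792160394037 · p^{12} = 1792160394037 · 244140625/23298085122481 = 244140625/13.
Numerically: E[X] ≈ 1.878e+07.

E[X] = 1792160394037 · (5/13)^{12} = 244140625/13 ≈ 1.878e+07.


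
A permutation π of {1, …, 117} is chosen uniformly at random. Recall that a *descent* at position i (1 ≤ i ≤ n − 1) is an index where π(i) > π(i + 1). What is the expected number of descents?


Write X = Σ X_I over i = 1, …, 116, with X_I the indicator of one descent.
There are 116 indicators.
For each fixed i, the pair (π(i), π(i+1)) is a uniformly random ordered pair of distinct values from {1, …, 117}; by symmetry P[π(i) > π(i+1)] = 1/2.
By linearity: E[X] = 116 · (1/2) = (117 − 1) · (1/2) = 58 ≈ 58.00000.

E[X] = 58 = 58.00000.


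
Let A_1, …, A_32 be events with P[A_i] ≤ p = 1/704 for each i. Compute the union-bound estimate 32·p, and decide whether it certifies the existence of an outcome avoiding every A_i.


Union bound: P[∪_{i=1}^{32} A_i] ≤ Σ_i P[A_i] ≤ 32·p = 32·(1/704) = 1/22.
Numerically: 1/22 ≈ 0.0455.
Is 1/22 < 1? YES.
Since P[∪ A_i] ≤ 1/22 < 1, the complement has P[∩ A_i^c] ≥ 1 − 1/22 = 21/22 > 0, so some outcome avoids every A_i.

32·p = 1/22 ≈ 0.0455; existence CERTIFIED by the union bound.


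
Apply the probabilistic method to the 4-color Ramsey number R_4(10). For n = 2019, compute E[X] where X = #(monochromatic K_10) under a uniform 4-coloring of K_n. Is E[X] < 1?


E[X] = C(2019, 10) · 4^{1 − 45} = 303322949179835278009229628 · 4^{−44} = 303322949179835278009229628/309485009821345068724781056.
As a reduced fraction: E[X] = 75830737294958819502307407/77371252455336267181195264 ≈ 0.9800893.
Is E[X] < 1? YES.
Since E[X] < 1, there exists a 4-coloring of K_{2019} with no monochromatic K_10; hence R_4(10) > 2019.

E[X] = 75830737294958819502307407/77371252455336267181195264 ≈ 0.9800893; E[X] < 1, so R_4(10) > 2019.


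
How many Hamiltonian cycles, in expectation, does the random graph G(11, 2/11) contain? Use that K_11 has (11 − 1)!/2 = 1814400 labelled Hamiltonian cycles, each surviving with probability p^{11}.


K_11 has (11 − 1)!/2 = 1814400 labelled Hamiltonian cycles.
For each such Hamiltonian cycle H, let X_H = 1 if all 11 edges of H are present in G. Then P[X_H = 1] = p^{11} = (2/11)^{11} = 2048/285311670611.
Summing the indicators: E[X] = Σ_H E[X_H] = 1814400 · p^{11} = 1814400 · 2048/285311670611 = 3715891200/285311670611.
Numerically: E[X] ≈ 0.01302.

E[X] = 1814400 · (2/11)^{11} = 3715891200/285311670611 ≈ 0.01302.


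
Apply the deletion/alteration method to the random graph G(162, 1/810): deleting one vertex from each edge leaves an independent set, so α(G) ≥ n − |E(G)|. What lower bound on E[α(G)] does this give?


E[|E(G)|] = C(162, 2)·p = 13041 · (1/810) = 161/10.
E[α(G)] ≥ n − E[|E(G)|] = 162 − 161/10 = 1459/10.
Numerically: ≈ 145.90000.
(This is only a lower bound; the true E[α(G)] may be larger.)

E[α(G)] ≥ 1459/10 ≈ 145.90000.


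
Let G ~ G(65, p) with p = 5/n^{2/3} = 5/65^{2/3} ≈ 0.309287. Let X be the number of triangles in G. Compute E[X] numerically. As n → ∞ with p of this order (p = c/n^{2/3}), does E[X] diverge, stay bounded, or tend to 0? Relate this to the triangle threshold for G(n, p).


Number of potential triangles: C(65, 3) = 43680.
Each occurs with probability p³ ≈ (0.309287)³ ≈ 2.95857988e-02.
By linearity: E[X] = C(65, 3)·p³ ≈ 43680 · 2.95857988e-02 ≈ 1292.307692.
Since α = 2/3 < 1, p = c/n^{2/3} ≫ 1/n is above the triangle threshold p ~ 1/n. Asymptotically E[X] ~ (c³/6)·n^{3(1−α)} = (5³/6)·n^{1} → ∞; triangles are abundant w.h.p.

E[X] ≈ 1292.307692; in regime p = Θ(1/n^{2/3}) E[X] diverges (above the triangle threshold p ~ 1/n).


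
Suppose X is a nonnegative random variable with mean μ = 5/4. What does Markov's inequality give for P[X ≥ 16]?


μ = E[X] = 5/4, a = 16.
Markov: P[X ≥ 16] ≤ μ/a = (5/4)/16 = 5/64.
Numerically: ≈ 0.078.
(Since a = 16 > μ = 1.250, the bound 5/64 is < 1 and informative.)

P[X ≥ 16] ≤ 5/64 ≈ 0.078.


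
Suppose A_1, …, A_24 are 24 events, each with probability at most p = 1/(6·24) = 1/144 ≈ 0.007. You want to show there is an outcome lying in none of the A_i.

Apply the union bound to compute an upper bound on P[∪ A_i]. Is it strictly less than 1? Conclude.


Union bound: P[∪_{i=1}^{24} A_i] ≤ Σ_i P[A_i] ≤ 24·p = 24·(1/144) = 1/6.
Numerically: 1/6 ≈ 0.167.
Is 1/6 < 1? YES.
Since P[∪ A_i] ≤ 1/6 < 1, the complement has P[∩ A_i^c] ≥ 1 − 1/6 = 5/6 > 0, so some outcome avoids every A_i.

24·p = 1/6 ≈ 0.167; existence CERTIFIED by the union bound.


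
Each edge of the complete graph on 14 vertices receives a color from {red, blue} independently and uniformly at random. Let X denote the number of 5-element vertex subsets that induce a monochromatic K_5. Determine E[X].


Let X = Σ_S X_S over the C(14, 5) = 2002 subsets S of size 5, where X_S = 1 if the K_5 on S is monochromatic.
For a fixed S, the K_5 on S has C(5, 2) = 10 edges. P[all 10 edges red] = (1/2)^10, and likewise for blue, so P[monochromatic] = 2·(1/2)^10 = 2^{1 − 10} = 1/512.
Summing: E[X] = C(14, 5) · 2^{1 − 10} = 2002 · 1/512 = 1001/256.
Numerically: E[X] ≈ 3.910.

E[X] = C(14,5)·2^(1−C(5,2)) = 1001/256 ≈ 3.910.


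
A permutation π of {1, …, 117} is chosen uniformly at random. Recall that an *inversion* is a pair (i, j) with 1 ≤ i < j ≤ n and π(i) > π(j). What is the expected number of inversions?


Write X = Σ X_I over the C(117, 2) = 6786 pairs i < j, with X_I the indicator of one inversion.
There are 6786 indicators.
For each fixed pair i < j, the values π(i) and π(j) are two distinct elements of {1, …, 117} in uniformly random order; by symmetry P[π(i) > π(j)] = 1/2.
By linearity: E[X] = 6786 · (1/2) = C(117, 2) · (1/2) = 6786/2 = 3393 ≈ 3393.00000.

E[X] = 3393 = 3393.00000.


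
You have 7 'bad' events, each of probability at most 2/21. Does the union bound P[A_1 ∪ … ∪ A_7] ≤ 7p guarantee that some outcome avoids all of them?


Union bound: P[∪_{i=1}^{7} A_i] ≤ Σ_i P[A_i] ≤ 7·p = 7·(2/21) = 2/3.
Numerically: 2/3 ≈ 0.66667.
Is 2/3 < 1? YES.
Since P[∪ A_i] ≤ 2/3 < 1, the complement has P[∩ A_i^c] ≥ 1 − 2/3 = 1/3 > 0, so some outcome avoids every A_i.

7·p = 2/3 ≈ 0.66667; existence CERTIFIED by the union bound.


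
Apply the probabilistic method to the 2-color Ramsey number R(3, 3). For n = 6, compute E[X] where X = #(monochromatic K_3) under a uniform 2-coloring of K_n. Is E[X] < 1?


E[X] = C(6, 3) · 2^{1 − 3} = 20 · 2^{−2} = 20/4.
As a reduced fraction: E[X] = 5 ≈ 5.000000.
Is E[X] < 1? NO.
Since E[X] ≥ 1, the first-moment bound is inconclusive at n = 6; it does NOT by itself certify R(3, 3) > 6.

E[X] = 5 ≈ 5.000000; E[X] ≥ 1; first-moment method inconclusive here.


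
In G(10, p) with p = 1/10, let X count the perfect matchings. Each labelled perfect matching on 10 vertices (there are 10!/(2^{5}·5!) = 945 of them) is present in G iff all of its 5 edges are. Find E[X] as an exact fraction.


K_10 has 10!/(2^{5}·5!) = 945 labelled perfect matchings.
For each such perfect matching H, let X_H = 1 if all 5 edges of H are present in G. Then P[X_H = 1] = p^{5} = (1/10)^{5} = 1/100000.
By linearity: E[X] = Σ_H E[X_H] = 945 · p^{5} = 945 · 1/100000 = 189/20000.
Numerically: E[X] ≈ 0.00945.

E[X] = 945 · (1/10)^{5} = 189/20000 ≈ 0.00945.


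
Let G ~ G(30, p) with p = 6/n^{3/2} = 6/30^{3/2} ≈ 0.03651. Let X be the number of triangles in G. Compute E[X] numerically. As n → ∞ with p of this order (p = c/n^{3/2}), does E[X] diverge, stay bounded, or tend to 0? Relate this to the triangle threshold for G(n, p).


Number of potential triangles: C(30, 3) = 4060.
Each occurs with probability p³ ≈ (0.03651)³ ≈ 4.868645e-05.
By linearity: E[X] = C(30, 3)·p³ ≈ 4060 · 4.868645e-05 ≈ 0.1977.
Since α = 3/2 > 1, p = c/n^{3/2} = o(1/n) is below the triangle threshold p ~ 1/n. Asymptotically E[X] ~ (c³/6)·n^{3(1−α)} = (6³/6)·n^{-1.5} → 0, so by Markov's inequality G has no triangles w.h.p.

E[X] ≈ 0.1977; in regime p = Θ(1/n^{3/2}) E[X] tends to 0 (below the triangle threshold p ~ 1/n).


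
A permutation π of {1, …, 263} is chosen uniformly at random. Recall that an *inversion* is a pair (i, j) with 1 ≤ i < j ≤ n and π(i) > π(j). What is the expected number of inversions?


Write X = Σ X_I over the C(263, 2) = 34453 pairs i < j, with X_I the indicator of one inversion.
There are 34453 indicators.
For each fixed pair i < j, the values π(i) and π(j) are two distinct elements of {1, …, 263} in uniformly random order; by symmetry P[π(i) > π(j)] = 1/2.
By linearity: E[X] = 34453 · (1/2) = C(263, 2) · (1/2) = 34453/2 = 34453/2 ≈ 17226.50000.

E[X] = 34453/2 = 17226.50000.


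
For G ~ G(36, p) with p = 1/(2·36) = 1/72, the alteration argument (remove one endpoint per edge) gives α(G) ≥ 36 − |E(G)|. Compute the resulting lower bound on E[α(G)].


E[|E(G)|] = C(36, 2)·p = 630 · (1/72) = 35/4.
E[α(G)] ≥ n − E[|E(G)|] = 36 − 35/4 = 109/4.
Numerically: ≈ 27.250.
(This is only a lower bound; the true E[α(G)] may be larger.)

E[α(G)] ≥ 109/4 ≈ 27.250.


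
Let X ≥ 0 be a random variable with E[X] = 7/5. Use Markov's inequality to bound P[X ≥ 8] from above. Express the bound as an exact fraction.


μ = E[X] = 7/5, a = 8.
Markov: P[X ≥ 8] ≤ μ/a = (7/5)/8 = 7/40.
Numerically: ≈ 0.1750.
(Since a = 8 > μ = 1.4000, the bound 7/40 is < 1 and informative.)

P[X ≥ 8] ≤ 7/40 ≈ 0.1750.


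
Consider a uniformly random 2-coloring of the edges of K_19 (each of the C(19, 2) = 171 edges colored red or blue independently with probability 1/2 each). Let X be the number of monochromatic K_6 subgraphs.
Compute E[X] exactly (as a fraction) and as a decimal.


Let X = Σ_S X_S over the C(19, 6) = 27132 subsets S of size 6, where X_S = 1 if the K_6 on S is monochromatic.
For a fixed S, the K_6 on S has C(6, 2) = 15 edges. P[all 15 edges red] = (1/2)^15, and likewise for blue, so P[monochromatic] = 2·(1/2)^15 = 2^{1 − 15} = 1/16384.
Summing: E[X] = C(19, 6) · 2^{1 − 15} = 27132 · 1/16384 = 6783/4096.
Numerically: E[X] ≈ 1.6560.

E[X] = C(19,6)·2^(1−C(6,2)) = 6783/4096 ≈ 1.6560.


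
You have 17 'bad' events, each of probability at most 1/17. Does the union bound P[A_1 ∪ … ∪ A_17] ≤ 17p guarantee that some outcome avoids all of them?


Union bound: P[∪_{i=1}^{17} A_i] ≤ Σ_i P[A_i] ≤ 17·p = 17·(1/17) = 1.
Numerically: 1 ≈ 1.000.
Is 1 < 1? NO.
Since the bound 1 is ≥ 1, the union bound is uninformative here; it does NOT by itself certify existence.

17·p = 1 ≈ 1.000; existence NOT certified by the union bound.


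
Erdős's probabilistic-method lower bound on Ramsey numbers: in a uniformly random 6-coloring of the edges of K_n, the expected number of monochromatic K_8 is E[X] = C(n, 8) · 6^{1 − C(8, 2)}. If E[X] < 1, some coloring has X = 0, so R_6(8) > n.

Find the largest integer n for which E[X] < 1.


We need C(n, 8) · 6^{1 − 28} < 1, i.e. C(n, 8) < 6^{28 − 1} = 1023490369077469249536.
Check values of n near the boundary:
  n = 1593: C(1593, 8) = 1010555394551193970323; 1010555394551193970323 < 1023490369077469249536? YES
  n = 1594: C(1594, 8) = 1015652773590544255167; 1015652773590544255167 < 1023490369077469249536? YES
  n = 1595: C(1595, 8) = 1020772636343363633895; 1020772636343363633895 < 1023490369077469249536? YES
  n = 1596: C(1596, 8) = 1025915067760710553965; 1025915067760710553965 < 1023490369077469249536? NO
The largest n with C(n, 8) < 1023490369077469249536 is n = 1595 (where E[X] = 113419181815929292655/113721152119718805504 ≈ 0.99734). Hence R_6(8) > 1595, i.e. R_6(8) ≥ 1596.

Largest n = 1595; hence R_6(8) > 1595.


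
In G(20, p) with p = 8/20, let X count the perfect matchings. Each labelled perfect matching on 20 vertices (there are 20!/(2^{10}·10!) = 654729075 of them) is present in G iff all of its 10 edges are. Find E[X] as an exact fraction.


K_20 has 20!/(2^{10}·10!) = 654729075 labelled perfect matchings.
For each such perfect matching H, let X_H = 1 if all 10 edges of H are present in G. Then P[X_H = 1] = p^{10} = (2/5)^{10} = 1024/9765625.
Summing the indicators: E[X] = Σ_H E[X_H] = 654729075 · p^{10} = 654729075 · 1024/9765625 = 26817702912/390625.
Numerically: E[X] ≈ 68653.

E[X] = 654729075 · (2/5)^{10} = 26817702912/390625 ≈ 68653.


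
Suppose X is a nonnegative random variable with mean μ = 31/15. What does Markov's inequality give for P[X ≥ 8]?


μ = E[X] = 31/15, a = 8.
Markov: P[X ≥ 8] ≤ μ/a = (31/15)/8 = 31/120.
Numerically: ≈ 0.2583.
(Since a = 8 > μ = 2.0667, the bound 31/120 is < 1 and informative.)

P[X ≥ 8] ≤ 31/120 ≈ 0.2583.


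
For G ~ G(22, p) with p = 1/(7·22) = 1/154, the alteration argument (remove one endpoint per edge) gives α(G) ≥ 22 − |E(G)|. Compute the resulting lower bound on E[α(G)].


E[|E(G)|] = C(22, 2)·p = 231 · (1/154) = 3/2.
E[α(G)] ≥ n − E[|E(G)|] = 22 − 3/2 = 41/2.
Numerically: ≈ 20.50000.
(This is only a lower bound; the true E[α(G)] may be larger.)

E[α(G)] ≥ 41/2 ≈ 20.50000.


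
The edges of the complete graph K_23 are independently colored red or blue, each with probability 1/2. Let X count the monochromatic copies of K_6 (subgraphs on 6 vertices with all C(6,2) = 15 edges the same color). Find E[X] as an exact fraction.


Let X = Σ_S X_S over the C(23, 6) = 100947 subsets S of size 6, where X_S = 1 if the K_6 on S is monochromatic.
For a fixed S, the K_6 on S has C(6, 2) = 15 edges. P[all 15 edges red] = (1/2)^15, and likewise for blue, so P[monochromatic] = 2·(1/2)^15 = 2^{1 − 15} = 1/16384.
By linearity of expectation: E[X] = C(23, 6) · 2^{1 − 15} = 100947 · 1/16384 = 100947/16384.
Numerically: E[X] ≈ 6.161.

E[X] = C(23,6)·2^(1−C(6,2)) = 100947/16384 ≈ 6.161.


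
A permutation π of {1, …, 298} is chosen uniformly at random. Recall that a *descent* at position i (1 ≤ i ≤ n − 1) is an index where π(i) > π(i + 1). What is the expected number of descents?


Write X = Σ X_I over i = 1, …, 297, with X_I the indicator of one descent.
There are 297 indicators.
For each fixed i, the pair (π(i), π(i+1)) is a uniformly random ordered pair of distinct values from {1, …, 298}; by symmetry P[π(i) > π(i+1)] = 1/2.
By linearity: E[X] = 297 · (1/2) = (298 − 1) · (1/2) = 297/2 ≈ 148.5000.

E[X] = 297/2 = 148.5000.


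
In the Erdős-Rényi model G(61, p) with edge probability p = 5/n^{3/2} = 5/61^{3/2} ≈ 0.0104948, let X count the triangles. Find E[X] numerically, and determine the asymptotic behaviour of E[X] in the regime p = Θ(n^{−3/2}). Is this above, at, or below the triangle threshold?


Number of potential triangles: C(61, 3) = 35990.
Each occurs with probability p³ ≈ (0.0104948)³ ≈ 1.15591462e-06.
By linearity: E[X] = C(61, 3)·p³ ≈ 35990 · 1.15591462e-06 ≈ 0.041601.
Since α = 3/2 > 1, p = c/n^{3/2} = o(1/n) is below the triangle threshold p ~ 1/n. Asymptotically E[X] ~ (c³/6)·n^{3(1−α)} = (5³/6)·n^{-1.5} → 0, so by Markov's inequality G has no triangles w.h.p.

E[X] ≈ 0.041601; in regime p = Θ(1/n^{3/2}) E[X] tends to 0 (below the triangle threshold p ~ 1/n).


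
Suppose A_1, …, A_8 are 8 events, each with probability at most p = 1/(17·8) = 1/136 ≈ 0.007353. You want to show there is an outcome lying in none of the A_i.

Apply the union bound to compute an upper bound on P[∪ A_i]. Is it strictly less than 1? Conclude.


Union bound: P[∪_{i=1}^{8} A_i] ≤ Σ_i P[A_i] ≤ 8·p = 8·(1/136) = 1/17.
Numerically: 1/17 ≈ 0.058824.
Is 1/17 < 1? YES.
Since P[∪ A_i] ≤ 1/17 < 1, the complement has P[∩ A_i^c] ≥ 1 − 1/17 = 16/17 > 0, so some outcome avoids every A_i.

8·p = 1/17 ≈ 0.058824; existence CERTIFIED by the union bound.


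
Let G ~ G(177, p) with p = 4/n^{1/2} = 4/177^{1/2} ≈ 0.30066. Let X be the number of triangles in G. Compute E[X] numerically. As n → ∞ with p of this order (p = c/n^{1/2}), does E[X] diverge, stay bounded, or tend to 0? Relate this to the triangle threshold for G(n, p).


Number of potential triangles: C(177, 3) = 908600.
Each occurs with probability p³ ≈ (0.30066)³ ≈ 2.7178161e-02.
By linearity: E[X] = C(177, 3)·p³ ≈ 908600 · 2.7178161e-02 ≈ 24694.07751.
Since α = 1/2 < 1, p = c/n^{1/2} ≫ 1/n is above the triangle threshold p ~ 1/n. Asymptotically E[X] ~ (c³/6)·n^{3(1−α)} = (4³/6)·n^{1.5} → ∞; triangles are abundant w.h.p.

E[X] ≈ 24694.07751; in regime p = Θ(1/n^{1/2}) E[X] diverges (above the triangle threshold p ~ 1/n).


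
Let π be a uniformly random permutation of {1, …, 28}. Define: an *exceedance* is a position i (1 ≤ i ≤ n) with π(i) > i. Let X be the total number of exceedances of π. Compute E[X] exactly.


Write X = Σ_{i=1}^{28} X_i, where X_i = 1_{π(i) > i}.
For each fixed i, π(i) is uniform over {1, …, 28} (marginal of a uniform permutation), so P[π(i) > i] = (n − i)/n. Summing: Σ_{i=1}^{28} (n − i)/n = (0 + 1 + … + 27)/28 = 28(28 − 1)/(2·28) = (28 − 1)/2.
Hence E[X] = Σ_{i=1}^{28} (28 − i)/28 = 27/2 ≈ 13.500000.

E[X] = 27/2 = 13.500000.


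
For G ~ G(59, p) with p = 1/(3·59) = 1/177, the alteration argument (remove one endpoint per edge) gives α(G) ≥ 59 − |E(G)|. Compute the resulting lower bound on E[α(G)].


E[|E(G)|] = C(59, 2)·p = 1711 · (1/177) = 29/3.
E[α(G)] ≥ n − E[|E(G)|] = 59 − 29/3 = 148/3.
Numerically: ≈ 49.333.
(This is only a lower bound; the true E[α(G)] may be larger.)

E[α(G)] ≥ 148/3 ≈ 49.333.


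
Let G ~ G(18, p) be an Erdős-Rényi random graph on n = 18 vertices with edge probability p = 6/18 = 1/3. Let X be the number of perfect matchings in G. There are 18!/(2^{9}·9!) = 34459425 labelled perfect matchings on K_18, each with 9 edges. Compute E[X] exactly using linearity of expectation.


K_18 has 18!/(2^{9}·9!) = 34459425 labelled perfect matchings.
For each such perfect matching H, let X_H = 1 if all 9 edges of H are present in G. Then P[X_H = 1] = p^{9} = (1/3)^{9} = 1/19683.
By linearity of expectation: E[X] = Σ_H E[X_H] = 34459425 · p^{9} = 34459425 · 1/19683 = 425425/243.
Numerically: E[X] ≈ 1.75e+03.

E[X] = 34459425 · (1/3)^{9} = 425425/243 ≈ 1.75e+03.


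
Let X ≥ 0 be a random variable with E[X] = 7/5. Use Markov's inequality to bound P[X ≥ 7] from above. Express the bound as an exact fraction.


μ = E[X] = 7/5, a = 7.
Markov: P[X ≥ 7] ≤ μ/a = (7/5)/7 = 1/5.
Numerically: ≈ 0.2000.
(Since a = 7 > μ = 1.4000, the bound 1/5 is < 1 and informative.)

P[X ≥ 7] ≤ 1/5 ≈ 0.2000.


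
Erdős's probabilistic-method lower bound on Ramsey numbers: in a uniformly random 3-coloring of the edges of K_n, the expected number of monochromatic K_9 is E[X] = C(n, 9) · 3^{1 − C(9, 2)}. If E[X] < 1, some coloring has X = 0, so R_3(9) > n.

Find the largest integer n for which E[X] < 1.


We need C(n, 9) · 3^{1 − 36} < 1, i.e. C(n, 9) < 3^{36 − 1} = 50031545098999707.
Check values of n near the boundary:
  n = 300: C(300, 9) = 48052241692154700; 48052241692154700 < 50031545098999707? YES
  n = 301: C(301, 9) = 49533303936090975; 49533303936090975 < 50031545098999707? YES
  n = 302: C(302, 9) = 51054804739588650; 51054804739588650 < 50031545098999707? NO
  n = 303: C(303, 9) = 52617706925494425; 52617706925494425 < 50031545098999707? NO
The largest n with C(n, 9) < 50031545098999707 is n = 301 (where E[X] = 16511101312030325/16677181699666569 ≈ 0.990). Hence R_3(9) > 301, i.e. R_3(9) ≥ 302.

Largest n = 301; hence R_3(9) > 301.


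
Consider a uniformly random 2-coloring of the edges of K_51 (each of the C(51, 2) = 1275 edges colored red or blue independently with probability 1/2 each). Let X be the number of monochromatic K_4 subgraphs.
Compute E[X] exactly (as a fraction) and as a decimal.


Let X = Σ_S X_S over the C(51, 4) = 249900 subsets S of size 4, where X_S = 1 if the K_4 on S is monochromatic.
For a fixed S, the K_4 on S has C(4, 2) = 6 edges. P[all 6 edges red] = (1/2)^6, and likewise for blue, so P[monochromatic] = 2·(1/2)^6 = 2^{1 − 6} = 1/32.
By linearity of expectation: E[X] = C(51, 4) · 2^{1 − 6} = 249900 · 1/32 = 62475/8.
Numerically: E[X] ≈ 7809.375.

E[X] = C(51,4)·2^(1−C(4,2)) = 62475/8 ≈ 7809.375.


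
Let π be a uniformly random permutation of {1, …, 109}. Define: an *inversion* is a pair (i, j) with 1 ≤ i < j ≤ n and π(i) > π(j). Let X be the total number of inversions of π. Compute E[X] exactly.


Write X = Σ X_I over the C(109, 2) = 5886 pairs i < j, with X_I the indicator of one inversion.
There are 5886 indicators.
For each fixed pair i < j, the values π(i) and π(j) are two distinct elements of {1, …, 109} in uniformly random order; by symmetry P[π(i) > π(j)] = 1/2.
By linearity: E[X] = 5886 · (1/2) = C(109, 2) · (1/2) = 5886/2 = 2943 ≈ 2943.000.

E[X] = 2943 = 2943.000.


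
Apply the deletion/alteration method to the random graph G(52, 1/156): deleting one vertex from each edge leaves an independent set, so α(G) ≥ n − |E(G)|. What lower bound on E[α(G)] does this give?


E[|E(G)|] = C(52, 2)·p = 1326 · (1/156) = 17/2.
E[α(G)] ≥ n − E[|E(G)|] = 52 − 17/2 = 87/2.
Numerically: ≈ 43.50000.
(This is only a lower bound; the true E[α(G)] may be larger.)

E[α(G)] ≥ 87/2 ≈ 43.50000.


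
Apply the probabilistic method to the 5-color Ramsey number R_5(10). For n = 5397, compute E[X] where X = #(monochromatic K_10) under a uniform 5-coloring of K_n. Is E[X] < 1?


E[X] = C(5397, 10) · 5^{1 − 45} = 5729779230003226281244520755596 · 5^{−44} = 5729779230003226281244520755596/5684341886080801486968994140625.
As a reduced fraction: E[X] = 5729779230003226281244520755596/5684341886080801486968994140625 ≈ 1.00799.
Is E[X] < 1? NO.
Since E[X] ≥ 1, the first-moment bound is inconclusive at n = 5397; it does NOT by itself certify R_5(10) > 5397.

E[X] = 5729779230003226281244520755596/5684341886080801486968994140625 ≈ 1.00799; E[X] ≥ 1; first-moment method inconclusive here.


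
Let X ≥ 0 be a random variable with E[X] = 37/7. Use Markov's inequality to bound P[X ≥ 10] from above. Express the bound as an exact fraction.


μ = E[X] = 37/7, a = 10.
Markov: P[X ≥ 10] ≤ μ/a = (37/7)/10 = 37/70.
Numerically: ≈ 0.52857.
(Since a = 10 > μ = 5.28571, the bound 37/70 is < 1 and informative.)

P[X ≥ 10] ≤ 37/70 ≈ 0.52857.


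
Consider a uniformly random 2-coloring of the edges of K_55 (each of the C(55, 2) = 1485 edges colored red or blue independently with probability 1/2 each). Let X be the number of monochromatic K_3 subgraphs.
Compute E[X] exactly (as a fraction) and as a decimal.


Let X = Σ_S X_S over the C(55, 3) = 26235 subsets S of size 3, where X_S = 1 if the K_3 on S is monochromatic.
For a fixed S, the K_3 on S has C(3, 2) = 3 edges. P[all 3 edges red] = (1/2)^3, and likewise for blue, so P[monochromatic] = 2·(1/2)^3 = 2^{1 − 3} = 1/4.
By linearity: E[X] = C(55, 3) · 2^{1 − 3} = 26235 · 1/4 = 26235/4.
Numerically: E[X] ≈ 6558.750000.

E[X] = C(55,3)·2^(1−C(3,2)) = 26235/4 ≈ 6558.750000.


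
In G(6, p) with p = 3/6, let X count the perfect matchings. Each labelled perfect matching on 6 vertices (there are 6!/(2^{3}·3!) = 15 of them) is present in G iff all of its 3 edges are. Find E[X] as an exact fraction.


K_6 has 6!/(2^{3}·3!) = 15 labelled perfect matchings.
For each such perfect matching H, let X_H = 1 if all 3 edges of H are present in G. Then P[X_H = 1] = p^{3} = (1/2)^{3} = 1/8.
Summing the indicators: E[X] = Σ_H E[X_H] = 15 · p^{3} = 15 · 1/8 = 15/8.
Numerically: E[X] ≈ 1.88.

E[X] = 15 · (1/2)^{3} = 15/8 ≈ 1.88.


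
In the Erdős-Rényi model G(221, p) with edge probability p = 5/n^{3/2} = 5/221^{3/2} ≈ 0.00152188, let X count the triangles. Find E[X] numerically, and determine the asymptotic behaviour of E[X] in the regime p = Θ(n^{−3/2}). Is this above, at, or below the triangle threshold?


Number of potential triangles: C(221, 3) = 1774630.
Each occurs with probability p³ ≈ (0.00152188)³ ≈ 3.52488361e-09.
By linearity: E[X] = C(221, 3)·p³ ≈ 1774630 · 3.52488361e-09 ≈ 0.006255.
Since α = 3/2 > 1, p = c/n^{3/2} = o(1/n) is below the triangle threshold p ~ 1/n. Asymptotically E[X] ~ (c³/6)·n^{3(1−α)} = (5³/6)·n^{-1.5} → 0, so by Markov's inequality G has no triangles w.h.p.

E[X] ≈ 0.006255; in regime p = Θ(1/n^{3/2}) E[X] tends to 0 (below the triangle threshold p ~ 1/n).


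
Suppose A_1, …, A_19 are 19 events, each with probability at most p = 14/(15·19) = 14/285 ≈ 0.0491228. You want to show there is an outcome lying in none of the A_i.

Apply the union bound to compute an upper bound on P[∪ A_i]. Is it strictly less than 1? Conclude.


Union bound: P[∪_{i=1}^{19} A_i] ≤ Σ_i P[A_i] ≤ 19·p = 19·(14/285) = 14/15.
Numerically: 14/15 ≈ 0.9333333.
Is 14/15 < 1? YES.
Since P[∪ A_i] ≤ 14/15 < 1, the complement has P[∩ A_i^c] ≥ 1 − 14/15 = 1/15 > 0, so some outcome avoids every A_i.

19·p = 14/15 ≈ 0.9333333; existence CERTIFIED by the union bound.


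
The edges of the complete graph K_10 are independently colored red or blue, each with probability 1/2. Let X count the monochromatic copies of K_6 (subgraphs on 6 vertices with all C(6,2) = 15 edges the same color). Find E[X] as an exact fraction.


Let X = Σ_S X_S over the C(10, 6) = 210 subsets S of size 6, where X_S = 1 if the K_6 on S is monochromatic.
For a fixed S, the K_6 on S has C(6, 2) = 15 edges. P[all 15 edges red] = (1/2)^15, and likewise for blue, so P[monochromatic] = 2·(1/2)^15 = 2^{1 − 15} = 1/16384.
By linearity of expectation: E[X] = C(10, 6) · 2^{1 − 15} = 210 · 1/16384 = 105/8192.
Numerically: E[X] ≈ 0.012817.

E[X] = C(10,6)·2^(1−C(6,2)) = 105/8192 ≈ 0.012817.


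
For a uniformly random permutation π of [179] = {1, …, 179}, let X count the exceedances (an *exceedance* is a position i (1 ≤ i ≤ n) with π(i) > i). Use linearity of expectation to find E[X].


Write X = Σ_{i=1}^{179} X_i, where X_i = 1_{π(i) > i}.
For each fixed i, π(i) is uniform over {1, …, 179} (marginal of a uniform permutation), so P[π(i) > i] = (n − i)/n. Summing: Σ_{i=1}^{179} (n − i)/n = (0 + 1 + … + 178)/179 = 179(179 − 1)/(2·179) = (179 − 1)/2.
Hence E[X] = Σ_{i=1}^{179} (179 − i)/179 = 89 ≈ 89.000000.

E[X] = 89 = 89.000000.


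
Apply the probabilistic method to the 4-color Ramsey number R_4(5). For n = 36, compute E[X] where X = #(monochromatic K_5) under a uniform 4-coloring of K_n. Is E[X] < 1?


E[X] = C(36, 5) · 4^{1 − 10} = 376992 · 4^{−9} = 376992/262144.
As a reduced fraction: E[X] = 11781/8192 ≈ 1.438110.
Is E[X] < 1? NO.
Since E[X] ≥ 1, the first-moment bound is inconclusive at n = 36; it does NOT by itself certify R_4(5) > 36.

E[X] = 11781/8192 ≈ 1.438110; E[X] ≥ 1; first-moment method inconclusive here.


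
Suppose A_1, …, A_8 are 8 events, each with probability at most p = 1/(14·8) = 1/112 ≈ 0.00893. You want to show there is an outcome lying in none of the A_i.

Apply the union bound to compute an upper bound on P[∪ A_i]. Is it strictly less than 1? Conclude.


Union bound: P[∪_{i=1}^{8} A_i] ≤ Σ_i P[A_i] ≤ 8·p = 8·(1/112) = 1/14.
Numerically: 1/14 ≈ 0.07143.
Is 1/14 < 1? YES.
Since P[∪ A_i] ≤ 1/14 < 1, the complement has P[∩ A_i^c] ≥ 1 − 1/14 = 13/14 > 0, so some outcome avoids every A_i.

8·p = 1/14 ≈ 0.07143; existence CERTIFIED by the union bound.


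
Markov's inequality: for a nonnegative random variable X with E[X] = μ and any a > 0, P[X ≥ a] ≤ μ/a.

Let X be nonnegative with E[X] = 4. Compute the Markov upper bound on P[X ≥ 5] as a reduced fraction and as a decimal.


μ = E[X] = 4, a = 5.
Markov: P[X ≥ 5] ≤ μ/a = (4)/5 = 4/5.
Numerically: ≈ 0.800.
(Since a = 5 > μ = 4.000, the bound 4/5 is < 1 and informative.)

P[X ≥ 5] ≤ 4/5 ≈ 0.800.


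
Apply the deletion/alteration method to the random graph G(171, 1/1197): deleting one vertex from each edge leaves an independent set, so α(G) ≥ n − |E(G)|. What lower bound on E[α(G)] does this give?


E[|E(G)|] = C(171, 2)·p = 14535 · (1/1197) = 85/7.
E[α(G)] ≥ n − E[|E(G)|] = 171 − 85/7 = 1112/7.
Numerically: ≈ 158.85714.
(This is only a lower bound; the true E[α(G)] may be larger.)

E[α(G)] ≥ 1112/7 ≈ 158.85714.


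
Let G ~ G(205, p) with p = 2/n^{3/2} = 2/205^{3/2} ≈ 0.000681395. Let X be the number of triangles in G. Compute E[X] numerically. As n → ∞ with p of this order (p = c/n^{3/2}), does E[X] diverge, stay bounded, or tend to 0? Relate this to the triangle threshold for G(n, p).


Number of potential triangles: C(205, 3) = 1414910.
Each occurs with probability p³ ≈ (0.000681395)³ ≈ 3.16371688e-10.
By linearity: E[X] = C(205, 3)·p³ ≈ 1414910 · 3.16371688e-10 ≈ 0.000448.
Since α = 3/2 > 1, p = c/n^{3/2} = o(1/n) is below the triangle threshold p ~ 1/n. Asymptotically E[X] ~ (c³/6)·n^{3(1−α)} = (2³/6)·n^{-1.5} → 0, so by Markov's inequality G has no triangles w.h.p.

E[X] ≈ 0.000448; in regime p = Θ(1/n^{3/2}) E[X] tends to 0 (below the triangle threshold p ~ 1/n).


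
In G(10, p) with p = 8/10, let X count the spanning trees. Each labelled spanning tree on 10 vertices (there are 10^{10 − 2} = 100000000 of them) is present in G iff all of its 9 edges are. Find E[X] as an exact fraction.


K_10 has 10^{10 − 2} = 100000000 labelled spanning trees.
For each such spanning tree H, let X_H = 1 if all 9 edges of H are present in G. Then P[X_H = 1] = p^{9} = (4/5)^{9} = 262144/1953125.
Summing the indicators: E[X] = Σ_H E[X_H] = 100000000 · p^{9} = 100000000 · 262144/1953125 = 67108864/5.
Numerically: E[X] ≈ 1.342e+07.

E[X] = 100000000 · (4/5)^{9} = 67108864/5 ≈ 1.342e+07.


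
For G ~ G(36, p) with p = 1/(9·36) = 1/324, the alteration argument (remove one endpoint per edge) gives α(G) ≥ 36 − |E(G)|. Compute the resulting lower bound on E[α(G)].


E[|E(G)|] = C(36, 2)·p = 630 · (1/324) = 35/18.
E[α(G)] ≥ n − E[|E(G)|] = 36 − 35/18 = 613/18.
Numerically: ≈ 34.056.
(This is only a lower bound; the true E[α(G)] may be larger.)

E[α(G)] ≥ 613/18 ≈ 34.056.


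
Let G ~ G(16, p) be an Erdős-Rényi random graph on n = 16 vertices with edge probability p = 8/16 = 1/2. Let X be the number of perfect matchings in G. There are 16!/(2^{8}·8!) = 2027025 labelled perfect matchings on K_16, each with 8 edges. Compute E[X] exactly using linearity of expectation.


K_16 has 16!/(2^{8}·8!) = 2027025 labelled perfect matchings.
For each such perfect matching H, let X_H = 1 if all 8 edges of H are present in G. Then P[X_H = 1] = p^{8} = (1/2)^{8} = 1/256.
By linearity of expectation: E[X] = Σ_H E[X_H] = 2027025 · p^{8} = 2027025 · 1/256 = 2027025/256.
Numerically: E[X] ≈ 7918.1.

E[X] = 2027025 · (1/2)^{8} = 2027025/256 ≈ 7918.1.


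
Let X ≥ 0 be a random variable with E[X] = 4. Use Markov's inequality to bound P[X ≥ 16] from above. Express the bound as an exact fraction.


μ = E[X] = 4, a = 16.
Markov: P[X ≥ 16] ≤ μ/a = (4)/16 = 1/4.
Numerically: ≈ 0.2500.
(Since a = 16 > μ = 4.0000, the bound 1/4 is < 1 and informative.)

P[X ≥ 16] ≤ 1/4 ≈ 0.2500.


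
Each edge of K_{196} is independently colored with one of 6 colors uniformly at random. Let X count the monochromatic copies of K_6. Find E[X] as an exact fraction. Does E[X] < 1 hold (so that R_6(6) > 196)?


E[X] = C(196, 6) · 6^{1 − 15} = 72887293024 · 6^{−14} = 72887293024/78364164096.
As a reduced fraction: E[X] = 2277727907/2448880128 ≈ 0.9301.
Is E[X] < 1? YES.
Since E[X] < 1, there exists a 6-coloring of K_{196} with no monochromatic K_6; hence R_6(6) > 196.

E[X] = 2277727907/2448880128 ≈ 0.9301; E[X] < 1, so R_6(6) > 196.


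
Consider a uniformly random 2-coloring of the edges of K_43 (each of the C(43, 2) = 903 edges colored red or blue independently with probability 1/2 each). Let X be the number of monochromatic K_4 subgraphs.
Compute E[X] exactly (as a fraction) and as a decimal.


Let X = Σ_S X_S over the C(43, 4) = 123410 subsets S of size 4, where X_S = 1 if the K_4 on S is monochromatic.
For a fixed S, the K_4 on S has C(4, 2) = 6 edges. P[all 6 edges red] = (1/2)^6, and likewise for blue, so P[monochromatic] = 2·(1/2)^6 = 2^{1 − 6} = 1/32.
By linearity of expectation: E[X] = C(43, 4) · 2^{1 − 6} = 123410 · 1/32 = 61705/16.
Numerically: E[X] ≈ 3856.562.

E[X] = C(43,4)·2^(1−C(4,2)) = 61705/16 ≈ 3856.562.


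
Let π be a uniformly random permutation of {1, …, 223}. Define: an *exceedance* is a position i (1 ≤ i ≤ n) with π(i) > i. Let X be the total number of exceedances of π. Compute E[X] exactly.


Write X = Σ_{i=1}^{223} X_i, where X_i = 1_{π(i) > i}.
For each fixed i, π(i) is uniform over {1, …, 223} (marginal of a uniform permutation), so P[π(i) > i] = (n − i)/n. Summing: Σ_{i=1}^{223} (n − i)/n = (0 + 1 + … + 222)/223 = 223(223 − 1)/(2·223) = (223 − 1)/2.
Hence E[X] = Σ_{i=1}^{223} (223 − i)/223 = 111 ≈ 111.0000.

E[X] = 111 = 111.0000.


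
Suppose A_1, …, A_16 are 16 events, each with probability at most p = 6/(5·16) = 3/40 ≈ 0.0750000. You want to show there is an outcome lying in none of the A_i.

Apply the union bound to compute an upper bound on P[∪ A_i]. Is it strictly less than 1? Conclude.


Union bound: P[∪_{i=1}^{16} A_i] ≤ Σ_i P[A_i] ≤ 16·p = 16·(3/40) = 6/5.
Numerically: 6/5 ≈ 1.2000000.
Is 6/5 < 1? NO.
Since the bound 6/5 is ≥ 1, the union bound is uninformative here; it does NOT by itself certify existence.

16·p = 6/5 ≈ 1.2000000; existence NOT certified by the union bound.


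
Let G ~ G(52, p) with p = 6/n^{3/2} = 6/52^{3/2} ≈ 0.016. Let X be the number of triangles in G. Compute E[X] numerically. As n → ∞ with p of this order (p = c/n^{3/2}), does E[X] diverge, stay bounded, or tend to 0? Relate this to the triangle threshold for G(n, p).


Number of potential triangles: C(52, 3) = 22100.
Each occurs with probability p³ ≈ (0.016)³ ≈ 4.09674e-06.
By linearity: E[X] = C(52, 3)·p³ ≈ 22100 · 4.09674e-06 ≈ 0.091.
Since α = 3/2 > 1, p = c/n^{3/2} = o(1/n) is below the triangle threshold p ~ 1/n. Asymptotically E[X] ~ (c³/6)·n^{3(1−α)} = (6³/6)·n^{-1.5} → 0, so by Markov's inequality G has no triangles w.h.p.

E[X] ≈ 0.091; in regime p = Θ(1/n^{3/2}) E[X] tends to 0 (below the triangle threshold p ~ 1/n).


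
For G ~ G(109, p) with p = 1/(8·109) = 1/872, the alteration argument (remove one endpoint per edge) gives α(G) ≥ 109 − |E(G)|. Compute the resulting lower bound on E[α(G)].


E[|E(G)|] = C(109, 2)·p = 5886 · (1/872) = 27/4.
E[α(G)] ≥ n − E[|E(G)|] = 109 − 27/4 = 409/4.
Numerically: ≈ 102.250.
(This is only a lower bound; the true E[α(G)] may be larger.)

E[α(G)] ≥ 409/4 ≈ 102.250.


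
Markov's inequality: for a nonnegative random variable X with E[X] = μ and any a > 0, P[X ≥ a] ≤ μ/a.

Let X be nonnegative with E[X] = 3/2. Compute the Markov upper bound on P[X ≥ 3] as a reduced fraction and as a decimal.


μ = E[X] = 3/2, a = 3.
Markov: P[X ≥ 3] ≤ μ/a = (3/2)/3 = 1/2.
Numerically: ≈ 0.50000.
(Since a = 3 > μ = 1.50000, the bound 1/2 is < 1 and informative.)

P[X ≥ 3] ≤ 1/2 ≈ 0.50000.


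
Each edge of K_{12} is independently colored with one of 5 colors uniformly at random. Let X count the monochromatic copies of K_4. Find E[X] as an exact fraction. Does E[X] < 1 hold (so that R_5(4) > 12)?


E[X] = C(12, 4) · 5^{1 − 6} = 495 · 5^{−5} = 495/3125.
As a reduced fraction: E[X] = 99/625 ≈ 0.15840.
Is E[X] < 1? YES.
Since E[X] < 1, there exists a 5-coloring of K_{12} with no monochromatic K_4; hence R_5(4) > 12.

E[X] = 99/625 ≈ 0.15840; E[X] < 1, so R_5(4) > 12.


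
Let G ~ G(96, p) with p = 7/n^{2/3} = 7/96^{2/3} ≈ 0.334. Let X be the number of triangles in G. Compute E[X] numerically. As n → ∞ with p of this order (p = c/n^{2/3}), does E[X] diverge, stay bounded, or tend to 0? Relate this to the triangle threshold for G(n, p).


Number of potential triangles: C(96, 3) = 142880.
Each occurs with probability p³ ≈ (0.334)³ ≈ 3.72179e-02.
By linearity: E[X] = C(96, 3)·p³ ≈ 142880 · 3.72179e-02 ≈ 5317.691.
Since α = 2/3 < 1, p = c/n^{2/3} ≫ 1/n is above the triangle threshold p ~ 1/n. Asymptotically E[X] ~ (c³/6)·n^{3(1−α)} = (7³/6)·n^{1} → ∞; triangles are abundant w.h.p.

E[X] ≈ 5317.691; in regime p = Θ(1/n^{2/3}) E[X] diverges (above the triangle threshold p ~ 1/n).


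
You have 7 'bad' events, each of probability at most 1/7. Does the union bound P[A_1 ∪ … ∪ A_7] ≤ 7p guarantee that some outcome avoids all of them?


Union bound: P[∪_{i=1}^{7} A_i] ≤ Σ_i P[A_i] ≤ 7·p = 7·(1/7) = 1.
Numerically: 1 ≈ 1.0000.
Is 1 < 1? NO.
Since the bound 1 is ≥ 1, the union bound is uninformative here; it does NOT by itself certify existence.

7·p = 1 ≈ 1.0000; existence NOT certified by the union bound.


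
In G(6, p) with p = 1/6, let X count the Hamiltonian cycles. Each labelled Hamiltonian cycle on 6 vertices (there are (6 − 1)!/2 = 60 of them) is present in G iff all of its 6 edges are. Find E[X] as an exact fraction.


K_6 has (6 − 1)!/2 = 60 labelled Hamiltonian cycles.
For each such Hamiltonian cycle H, let X_H = 1 if all 6 edges of H are present in G. Then P[X_H = 1] = p^{6} = (1/6)^{6} = 1/46656.
By linearity of expectation: E[X] = Σ_H E[X_H] = 60 · p^{6} = 60 · 1/46656 = 5/3888.
Numerically: E[X] ≈ 0.001286.

E[X] = 60 · (1/6)^{6} = 5/3888 ≈ 0.001286.


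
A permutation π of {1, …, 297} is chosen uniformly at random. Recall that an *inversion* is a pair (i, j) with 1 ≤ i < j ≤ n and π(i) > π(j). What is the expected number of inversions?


Write X = Σ X_I over the C(297, 2) = 43956 pairs i < j, with X_I the indicator of one inversion.
There are 43956 indicators.
For each fixed pair i < j, the values π(i) and π(j) are two distinct elements of {1, …, 297} in uniformly random order; by symmetry P[π(i) > π(j)] = 1/2.
By linearity: E[X] = 43956 · (1/2) = C(297, 2) · (1/2) = 43956/2 = 21978 ≈ 21978.00000.

E[X] = 21978 = 21978.00000.


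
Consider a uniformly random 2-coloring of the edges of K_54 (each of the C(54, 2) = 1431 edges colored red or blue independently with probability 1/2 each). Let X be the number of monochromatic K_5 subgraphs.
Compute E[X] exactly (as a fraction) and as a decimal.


Let X = Σ_S X_S over the C(54, 5) = 3162510 subsets S of size 5, where X_S = 1 if the K_5 on S is monochromatic.
For a fixed S, the K_5 on S has C(5, 2) = 10 edges. P[all 10 edges red] = (1/2)^10, and likewise for blue, so P[monochromatic] = 2·(1/2)^10 = 2^{1 − 10} = 1/512.
Summing: E[X] = C(54, 5) · 2^{1 − 10} = 3162510 · 1/512 = 1581255/256.
Numerically: E[X] ≈ 6176.77734.

E[X] = C(54,5)·2^(1−C(5,2)) = 1581255/256 ≈ 6176.77734.
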